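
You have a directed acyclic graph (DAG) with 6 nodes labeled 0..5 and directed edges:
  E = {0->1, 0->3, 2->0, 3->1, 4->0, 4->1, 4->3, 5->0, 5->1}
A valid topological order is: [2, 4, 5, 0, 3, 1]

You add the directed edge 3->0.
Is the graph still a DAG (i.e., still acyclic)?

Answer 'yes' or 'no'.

Given toposort: [2, 4, 5, 0, 3, 1]
Position of 3: index 4; position of 0: index 3
New edge 3->0: backward (u after v in old order)
Backward edge: old toposort is now invalid. Check if this creates a cycle.
Does 0 already reach 3? Reachable from 0: [0, 1, 3]. YES -> cycle!
Still a DAG? no

Answer: no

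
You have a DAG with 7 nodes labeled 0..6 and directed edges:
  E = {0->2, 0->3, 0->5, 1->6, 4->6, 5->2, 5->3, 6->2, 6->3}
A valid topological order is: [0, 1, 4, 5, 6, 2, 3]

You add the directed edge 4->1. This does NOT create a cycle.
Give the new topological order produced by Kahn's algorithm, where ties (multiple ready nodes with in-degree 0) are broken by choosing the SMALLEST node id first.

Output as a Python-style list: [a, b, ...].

Old toposort: [0, 1, 4, 5, 6, 2, 3]
Added edge: 4->1
Position of 4 (2) > position of 1 (1). Must reorder: 4 must now come before 1.
Run Kahn's algorithm (break ties by smallest node id):
  initial in-degrees: [0, 1, 3, 3, 0, 1, 2]
  ready (indeg=0): [0, 4]
  pop 0: indeg[2]->2; indeg[3]->2; indeg[5]->0 | ready=[4, 5] | order so far=[0]
  pop 4: indeg[1]->0; indeg[6]->1 | ready=[1, 5] | order so far=[0, 4]
  pop 1: indeg[6]->0 | ready=[5, 6] | order so far=[0, 4, 1]
  pop 5: indeg[2]->1; indeg[3]->1 | ready=[6] | order so far=[0, 4, 1, 5]
  pop 6: indeg[2]->0; indeg[3]->0 | ready=[2, 3] | order so far=[0, 4, 1, 5, 6]
  pop 2: no out-edges | ready=[3] | order so far=[0, 4, 1, 5, 6, 2]
  pop 3: no out-edges | ready=[] | order so far=[0, 4, 1, 5, 6, 2, 3]
  Result: [0, 4, 1, 5, 6, 2, 3]

Answer: [0, 4, 1, 5, 6, 2, 3]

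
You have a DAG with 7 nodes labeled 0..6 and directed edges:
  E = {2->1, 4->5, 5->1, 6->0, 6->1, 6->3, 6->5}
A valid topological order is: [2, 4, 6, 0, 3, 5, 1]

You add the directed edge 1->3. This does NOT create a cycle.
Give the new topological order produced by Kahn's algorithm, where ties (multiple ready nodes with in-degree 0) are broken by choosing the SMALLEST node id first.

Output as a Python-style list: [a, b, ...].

Old toposort: [2, 4, 6, 0, 3, 5, 1]
Added edge: 1->3
Position of 1 (6) > position of 3 (4). Must reorder: 1 must now come before 3.
Run Kahn's algorithm (break ties by smallest node id):
  initial in-degrees: [1, 3, 0, 2, 0, 2, 0]
  ready (indeg=0): [2, 4, 6]
  pop 2: indeg[1]->2 | ready=[4, 6] | order so far=[2]
  pop 4: indeg[5]->1 | ready=[6] | order so far=[2, 4]
  pop 6: indeg[0]->0; indeg[1]->1; indeg[3]->1; indeg[5]->0 | ready=[0, 5] | order so far=[2, 4, 6]
  pop 0: no out-edges | ready=[5] | order so far=[2, 4, 6, 0]
  pop 5: indeg[1]->0 | ready=[1] | order so far=[2, 4, 6, 0, 5]
  pop 1: indeg[3]->0 | ready=[3] | order so far=[2, 4, 6, 0, 5, 1]
  pop 3: no out-edges | ready=[] | order so far=[2, 4, 6, 0, 5, 1, 3]
  Result: [2, 4, 6, 0, 5, 1, 3]

Answer: [2, 4, 6, 0, 5, 1, 3]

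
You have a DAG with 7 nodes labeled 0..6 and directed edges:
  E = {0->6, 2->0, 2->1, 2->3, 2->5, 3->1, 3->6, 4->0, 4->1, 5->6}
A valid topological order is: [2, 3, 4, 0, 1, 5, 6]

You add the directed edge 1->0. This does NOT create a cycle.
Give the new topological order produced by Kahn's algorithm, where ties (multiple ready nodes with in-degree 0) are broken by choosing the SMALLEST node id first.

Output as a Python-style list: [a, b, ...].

Old toposort: [2, 3, 4, 0, 1, 5, 6]
Added edge: 1->0
Position of 1 (4) > position of 0 (3). Must reorder: 1 must now come before 0.
Run Kahn's algorithm (break ties by smallest node id):
  initial in-degrees: [3, 3, 0, 1, 0, 1, 3]
  ready (indeg=0): [2, 4]
  pop 2: indeg[0]->2; indeg[1]->2; indeg[3]->0; indeg[5]->0 | ready=[3, 4, 5] | order so far=[2]
  pop 3: indeg[1]->1; indeg[6]->2 | ready=[4, 5] | order so far=[2, 3]
  pop 4: indeg[0]->1; indeg[1]->0 | ready=[1, 5] | order so far=[2, 3, 4]
  pop 1: indeg[0]->0 | ready=[0, 5] | order so far=[2, 3, 4, 1]
  pop 0: indeg[6]->1 | ready=[5] | order so far=[2, 3, 4, 1, 0]
  pop 5: indeg[6]->0 | ready=[6] | order so far=[2, 3, 4, 1, 0, 5]
  pop 6: no out-edges | ready=[] | order so far=[2, 3, 4, 1, 0, 5, 6]
  Result: [2, 3, 4, 1, 0, 5, 6]

Answer: [2, 3, 4, 1, 0, 5, 6]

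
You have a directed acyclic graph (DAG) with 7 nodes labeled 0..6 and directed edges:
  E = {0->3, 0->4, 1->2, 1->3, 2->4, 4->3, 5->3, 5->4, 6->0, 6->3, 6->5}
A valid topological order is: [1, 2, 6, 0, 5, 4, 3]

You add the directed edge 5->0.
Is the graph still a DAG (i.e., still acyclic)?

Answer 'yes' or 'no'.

Answer: yes

Derivation:
Given toposort: [1, 2, 6, 0, 5, 4, 3]
Position of 5: index 4; position of 0: index 3
New edge 5->0: backward (u after v in old order)
Backward edge: old toposort is now invalid. Check if this creates a cycle.
Does 0 already reach 5? Reachable from 0: [0, 3, 4]. NO -> still a DAG (reorder needed).
Still a DAG? yes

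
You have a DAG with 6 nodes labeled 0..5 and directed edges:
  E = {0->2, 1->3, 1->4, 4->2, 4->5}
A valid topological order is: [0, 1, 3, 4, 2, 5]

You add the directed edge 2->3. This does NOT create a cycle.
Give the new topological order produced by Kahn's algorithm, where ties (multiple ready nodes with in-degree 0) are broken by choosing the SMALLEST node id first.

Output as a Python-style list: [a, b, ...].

Old toposort: [0, 1, 3, 4, 2, 5]
Added edge: 2->3
Position of 2 (4) > position of 3 (2). Must reorder: 2 must now come before 3.
Run Kahn's algorithm (break ties by smallest node id):
  initial in-degrees: [0, 0, 2, 2, 1, 1]
  ready (indeg=0): [0, 1]
  pop 0: indeg[2]->1 | ready=[1] | order so far=[0]
  pop 1: indeg[3]->1; indeg[4]->0 | ready=[4] | order so far=[0, 1]
  pop 4: indeg[2]->0; indeg[5]->0 | ready=[2, 5] | order so far=[0, 1, 4]
  pop 2: indeg[3]->0 | ready=[3, 5] | order so far=[0, 1, 4, 2]
  pop 3: no out-edges | ready=[5] | order so far=[0, 1, 4, 2, 3]
  pop 5: no out-edges | ready=[] | order so far=[0, 1, 4, 2, 3, 5]
  Result: [0, 1, 4, 2, 3, 5]

Answer: [0, 1, 4, 2, 3, 5]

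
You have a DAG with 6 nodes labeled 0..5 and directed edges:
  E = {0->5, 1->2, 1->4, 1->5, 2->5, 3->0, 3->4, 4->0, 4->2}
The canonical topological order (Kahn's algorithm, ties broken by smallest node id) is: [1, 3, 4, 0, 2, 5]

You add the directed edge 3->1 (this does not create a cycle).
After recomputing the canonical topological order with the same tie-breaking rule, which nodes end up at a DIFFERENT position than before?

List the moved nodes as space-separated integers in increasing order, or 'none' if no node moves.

Answer: 1 3

Derivation:
Old toposort: [1, 3, 4, 0, 2, 5]
Added edge 3->1
Recompute Kahn (smallest-id tiebreak):
  initial in-degrees: [2, 1, 2, 0, 2, 3]
  ready (indeg=0): [3]
  pop 3: indeg[0]->1; indeg[1]->0; indeg[4]->1 | ready=[1] | order so far=[3]
  pop 1: indeg[2]->1; indeg[4]->0; indeg[5]->2 | ready=[4] | order so far=[3, 1]
  pop 4: indeg[0]->0; indeg[2]->0 | ready=[0, 2] | order so far=[3, 1, 4]
  pop 0: indeg[5]->1 | ready=[2] | order so far=[3, 1, 4, 0]
  pop 2: indeg[5]->0 | ready=[5] | order so far=[3, 1, 4, 0, 2]
  pop 5: no out-edges | ready=[] | order so far=[3, 1, 4, 0, 2, 5]
New canonical toposort: [3, 1, 4, 0, 2, 5]
Compare positions:
  Node 0: index 3 -> 3 (same)
  Node 1: index 0 -> 1 (moved)
  Node 2: index 4 -> 4 (same)
  Node 3: index 1 -> 0 (moved)
  Node 4: index 2 -> 2 (same)
  Node 5: index 5 -> 5 (same)
Nodes that changed position: 1 3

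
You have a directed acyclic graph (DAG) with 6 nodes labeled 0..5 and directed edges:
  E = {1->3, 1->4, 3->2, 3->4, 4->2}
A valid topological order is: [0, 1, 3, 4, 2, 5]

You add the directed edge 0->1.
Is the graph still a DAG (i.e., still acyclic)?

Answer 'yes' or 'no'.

Given toposort: [0, 1, 3, 4, 2, 5]
Position of 0: index 0; position of 1: index 1
New edge 0->1: forward
Forward edge: respects the existing order. Still a DAG, same toposort still valid.
Still a DAG? yes

Answer: yes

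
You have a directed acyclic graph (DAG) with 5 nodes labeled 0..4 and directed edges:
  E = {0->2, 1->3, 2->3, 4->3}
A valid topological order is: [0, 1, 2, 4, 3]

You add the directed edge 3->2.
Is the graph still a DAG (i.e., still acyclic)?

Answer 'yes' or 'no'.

Answer: no

Derivation:
Given toposort: [0, 1, 2, 4, 3]
Position of 3: index 4; position of 2: index 2
New edge 3->2: backward (u after v in old order)
Backward edge: old toposort is now invalid. Check if this creates a cycle.
Does 2 already reach 3? Reachable from 2: [2, 3]. YES -> cycle!
Still a DAG? no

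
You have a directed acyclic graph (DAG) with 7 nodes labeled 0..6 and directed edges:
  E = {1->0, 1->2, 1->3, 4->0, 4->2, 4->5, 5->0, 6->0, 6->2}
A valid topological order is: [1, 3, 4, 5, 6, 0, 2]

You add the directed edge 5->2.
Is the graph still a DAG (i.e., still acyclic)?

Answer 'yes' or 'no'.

Given toposort: [1, 3, 4, 5, 6, 0, 2]
Position of 5: index 3; position of 2: index 6
New edge 5->2: forward
Forward edge: respects the existing order. Still a DAG, same toposort still valid.
Still a DAG? yes

Answer: yes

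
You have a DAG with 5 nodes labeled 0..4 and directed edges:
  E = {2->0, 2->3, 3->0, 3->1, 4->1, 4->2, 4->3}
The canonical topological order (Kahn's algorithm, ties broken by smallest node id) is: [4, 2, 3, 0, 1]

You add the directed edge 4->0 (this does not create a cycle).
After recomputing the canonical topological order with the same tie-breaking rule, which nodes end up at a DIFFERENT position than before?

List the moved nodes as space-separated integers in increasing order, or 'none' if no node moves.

Answer: none

Derivation:
Old toposort: [4, 2, 3, 0, 1]
Added edge 4->0
Recompute Kahn (smallest-id tiebreak):
  initial in-degrees: [3, 2, 1, 2, 0]
  ready (indeg=0): [4]
  pop 4: indeg[0]->2; indeg[1]->1; indeg[2]->0; indeg[3]->1 | ready=[2] | order so far=[4]
  pop 2: indeg[0]->1; indeg[3]->0 | ready=[3] | order so far=[4, 2]
  pop 3: indeg[0]->0; indeg[1]->0 | ready=[0, 1] | order so far=[4, 2, 3]
  pop 0: no out-edges | ready=[1] | order so far=[4, 2, 3, 0]
  pop 1: no out-edges | ready=[] | order so far=[4, 2, 3, 0, 1]
New canonical toposort: [4, 2, 3, 0, 1]
Compare positions:
  Node 0: index 3 -> 3 (same)
  Node 1: index 4 -> 4 (same)
  Node 2: index 1 -> 1 (same)
  Node 3: index 2 -> 2 (same)
  Node 4: index 0 -> 0 (same)
Nodes that changed position: none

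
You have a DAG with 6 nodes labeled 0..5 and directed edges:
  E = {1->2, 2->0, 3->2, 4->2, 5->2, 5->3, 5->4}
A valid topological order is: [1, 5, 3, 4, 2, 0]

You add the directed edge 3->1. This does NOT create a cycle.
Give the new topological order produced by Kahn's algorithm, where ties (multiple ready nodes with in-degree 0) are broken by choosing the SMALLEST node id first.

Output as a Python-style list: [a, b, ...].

Answer: [5, 3, 1, 4, 2, 0]

Derivation:
Old toposort: [1, 5, 3, 4, 2, 0]
Added edge: 3->1
Position of 3 (2) > position of 1 (0). Must reorder: 3 must now come before 1.
Run Kahn's algorithm (break ties by smallest node id):
  initial in-degrees: [1, 1, 4, 1, 1, 0]
  ready (indeg=0): [5]
  pop 5: indeg[2]->3; indeg[3]->0; indeg[4]->0 | ready=[3, 4] | order so far=[5]
  pop 3: indeg[1]->0; indeg[2]->2 | ready=[1, 4] | order so far=[5, 3]
  pop 1: indeg[2]->1 | ready=[4] | order so far=[5, 3, 1]
  pop 4: indeg[2]->0 | ready=[2] | order so far=[5, 3, 1, 4]
  pop 2: indeg[0]->0 | ready=[0] | order so far=[5, 3, 1, 4, 2]
  pop 0: no out-edges | ready=[] | order so far=[5, 3, 1, 4, 2, 0]
  Result: [5, 3, 1, 4, 2, 0]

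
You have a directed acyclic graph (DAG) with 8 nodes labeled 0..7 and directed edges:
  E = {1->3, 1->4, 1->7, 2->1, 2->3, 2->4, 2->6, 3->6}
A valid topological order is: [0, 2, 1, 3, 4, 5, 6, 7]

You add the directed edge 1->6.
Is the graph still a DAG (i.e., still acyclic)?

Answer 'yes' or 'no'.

Answer: yes

Derivation:
Given toposort: [0, 2, 1, 3, 4, 5, 6, 7]
Position of 1: index 2; position of 6: index 6
New edge 1->6: forward
Forward edge: respects the existing order. Still a DAG, same toposort still valid.
Still a DAG? yes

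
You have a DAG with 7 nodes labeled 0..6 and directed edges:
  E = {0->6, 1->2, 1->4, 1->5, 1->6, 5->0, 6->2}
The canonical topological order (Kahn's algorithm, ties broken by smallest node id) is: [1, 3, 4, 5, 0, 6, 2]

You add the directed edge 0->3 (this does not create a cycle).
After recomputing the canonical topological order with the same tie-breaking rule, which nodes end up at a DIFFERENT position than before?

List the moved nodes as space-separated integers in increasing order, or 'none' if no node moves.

Old toposort: [1, 3, 4, 5, 0, 6, 2]
Added edge 0->3
Recompute Kahn (smallest-id tiebreak):
  initial in-degrees: [1, 0, 2, 1, 1, 1, 2]
  ready (indeg=0): [1]
  pop 1: indeg[2]->1; indeg[4]->0; indeg[5]->0; indeg[6]->1 | ready=[4, 5] | order so far=[1]
  pop 4: no out-edges | ready=[5] | order so far=[1, 4]
  pop 5: indeg[0]->0 | ready=[0] | order so far=[1, 4, 5]
  pop 0: indeg[3]->0; indeg[6]->0 | ready=[3, 6] | order so far=[1, 4, 5, 0]
  pop 3: no out-edges | ready=[6] | order so far=[1, 4, 5, 0, 3]
  pop 6: indeg[2]->0 | ready=[2] | order so far=[1, 4, 5, 0, 3, 6]
  pop 2: no out-edges | ready=[] | order so far=[1, 4, 5, 0, 3, 6, 2]
New canonical toposort: [1, 4, 5, 0, 3, 6, 2]
Compare positions:
  Node 0: index 4 -> 3 (moved)
  Node 1: index 0 -> 0 (same)
  Node 2: index 6 -> 6 (same)
  Node 3: index 1 -> 4 (moved)
  Node 4: index 2 -> 1 (moved)
  Node 5: index 3 -> 2 (moved)
  Node 6: index 5 -> 5 (same)
Nodes that changed position: 0 3 4 5

Answer: 0 3 4 5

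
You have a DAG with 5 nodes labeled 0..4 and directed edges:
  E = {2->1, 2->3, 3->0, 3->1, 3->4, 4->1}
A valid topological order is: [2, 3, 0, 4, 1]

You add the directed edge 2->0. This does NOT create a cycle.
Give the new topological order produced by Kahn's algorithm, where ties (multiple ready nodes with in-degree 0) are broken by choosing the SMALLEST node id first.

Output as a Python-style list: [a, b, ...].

Answer: [2, 3, 0, 4, 1]

Derivation:
Old toposort: [2, 3, 0, 4, 1]
Added edge: 2->0
Position of 2 (0) < position of 0 (2). Old order still valid.
Run Kahn's algorithm (break ties by smallest node id):
  initial in-degrees: [2, 3, 0, 1, 1]
  ready (indeg=0): [2]
  pop 2: indeg[0]->1; indeg[1]->2; indeg[3]->0 | ready=[3] | order so far=[2]
  pop 3: indeg[0]->0; indeg[1]->1; indeg[4]->0 | ready=[0, 4] | order so far=[2, 3]
  pop 0: no out-edges | ready=[4] | order so far=[2, 3, 0]
  pop 4: indeg[1]->0 | ready=[1] | order so far=[2, 3, 0, 4]
  pop 1: no out-edges | ready=[] | order so far=[2, 3, 0, 4, 1]
  Result: [2, 3, 0, 4, 1]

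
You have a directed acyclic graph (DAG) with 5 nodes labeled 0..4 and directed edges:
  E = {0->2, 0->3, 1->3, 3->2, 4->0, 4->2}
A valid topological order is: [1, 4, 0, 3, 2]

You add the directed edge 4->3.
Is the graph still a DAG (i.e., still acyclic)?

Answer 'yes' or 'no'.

Given toposort: [1, 4, 0, 3, 2]
Position of 4: index 1; position of 3: index 3
New edge 4->3: forward
Forward edge: respects the existing order. Still a DAG, same toposort still valid.
Still a DAG? yes

Answer: yes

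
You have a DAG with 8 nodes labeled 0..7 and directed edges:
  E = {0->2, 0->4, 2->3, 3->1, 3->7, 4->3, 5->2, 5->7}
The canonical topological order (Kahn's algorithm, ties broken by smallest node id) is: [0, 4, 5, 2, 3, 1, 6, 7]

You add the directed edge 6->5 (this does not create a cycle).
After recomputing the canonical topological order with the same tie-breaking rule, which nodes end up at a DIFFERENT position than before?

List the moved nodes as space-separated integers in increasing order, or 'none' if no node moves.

Answer: 1 2 3 5 6

Derivation:
Old toposort: [0, 4, 5, 2, 3, 1, 6, 7]
Added edge 6->5
Recompute Kahn (smallest-id tiebreak):
  initial in-degrees: [0, 1, 2, 2, 1, 1, 0, 2]
  ready (indeg=0): [0, 6]
  pop 0: indeg[2]->1; indeg[4]->0 | ready=[4, 6] | order so far=[0]
  pop 4: indeg[3]->1 | ready=[6] | order so far=[0, 4]
  pop 6: indeg[5]->0 | ready=[5] | order so far=[0, 4, 6]
  pop 5: indeg[2]->0; indeg[7]->1 | ready=[2] | order so far=[0, 4, 6, 5]
  pop 2: indeg[3]->0 | ready=[3] | order so far=[0, 4, 6, 5, 2]
  pop 3: indeg[1]->0; indeg[7]->0 | ready=[1, 7] | order so far=[0, 4, 6, 5, 2, 3]
  pop 1: no out-edges | ready=[7] | order so far=[0, 4, 6, 5, 2, 3, 1]
  pop 7: no out-edges | ready=[] | order so far=[0, 4, 6, 5, 2, 3, 1, 7]
New canonical toposort: [0, 4, 6, 5, 2, 3, 1, 7]
Compare positions:
  Node 0: index 0 -> 0 (same)
  Node 1: index 5 -> 6 (moved)
  Node 2: index 3 -> 4 (moved)
  Node 3: index 4 -> 5 (moved)
  Node 4: index 1 -> 1 (same)
  Node 5: index 2 -> 3 (moved)
  Node 6: index 6 -> 2 (moved)
  Node 7: index 7 -> 7 (same)
Nodes that changed position: 1 2 3 5 6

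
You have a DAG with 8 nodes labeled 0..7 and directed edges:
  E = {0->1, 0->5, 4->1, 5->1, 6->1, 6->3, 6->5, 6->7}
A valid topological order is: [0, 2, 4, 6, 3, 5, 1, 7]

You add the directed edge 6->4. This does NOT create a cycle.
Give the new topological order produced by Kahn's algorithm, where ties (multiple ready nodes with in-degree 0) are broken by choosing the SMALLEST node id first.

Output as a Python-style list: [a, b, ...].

Old toposort: [0, 2, 4, 6, 3, 5, 1, 7]
Added edge: 6->4
Position of 6 (3) > position of 4 (2). Must reorder: 6 must now come before 4.
Run Kahn's algorithm (break ties by smallest node id):
  initial in-degrees: [0, 4, 0, 1, 1, 2, 0, 1]
  ready (indeg=0): [0, 2, 6]
  pop 0: indeg[1]->3; indeg[5]->1 | ready=[2, 6] | order so far=[0]
  pop 2: no out-edges | ready=[6] | order so far=[0, 2]
  pop 6: indeg[1]->2; indeg[3]->0; indeg[4]->0; indeg[5]->0; indeg[7]->0 | ready=[3, 4, 5, 7] | order so far=[0, 2, 6]
  pop 3: no out-edges | ready=[4, 5, 7] | order so far=[0, 2, 6, 3]
  pop 4: indeg[1]->1 | ready=[5, 7] | order so far=[0, 2, 6, 3, 4]
  pop 5: indeg[1]->0 | ready=[1, 7] | order so far=[0, 2, 6, 3, 4, 5]
  pop 1: no out-edges | ready=[7] | order so far=[0, 2, 6, 3, 4, 5, 1]
  pop 7: no out-edges | ready=[] | order so far=[0, 2, 6, 3, 4, 5, 1, 7]
  Result: [0, 2, 6, 3, 4, 5, 1, 7]

Answer: [0, 2, 6, 3, 4, 5, 1, 7]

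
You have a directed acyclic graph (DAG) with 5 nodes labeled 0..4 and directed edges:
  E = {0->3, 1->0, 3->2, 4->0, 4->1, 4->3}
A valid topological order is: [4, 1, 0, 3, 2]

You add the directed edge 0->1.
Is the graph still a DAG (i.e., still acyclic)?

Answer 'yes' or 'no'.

Answer: no

Derivation:
Given toposort: [4, 1, 0, 3, 2]
Position of 0: index 2; position of 1: index 1
New edge 0->1: backward (u after v in old order)
Backward edge: old toposort is now invalid. Check if this creates a cycle.
Does 1 already reach 0? Reachable from 1: [0, 1, 2, 3]. YES -> cycle!
Still a DAG? no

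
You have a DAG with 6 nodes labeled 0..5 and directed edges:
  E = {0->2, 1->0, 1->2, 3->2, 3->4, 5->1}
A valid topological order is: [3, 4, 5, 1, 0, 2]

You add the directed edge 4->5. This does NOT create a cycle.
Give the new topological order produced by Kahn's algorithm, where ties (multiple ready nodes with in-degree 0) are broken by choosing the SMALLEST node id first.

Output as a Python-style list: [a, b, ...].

Answer: [3, 4, 5, 1, 0, 2]

Derivation:
Old toposort: [3, 4, 5, 1, 0, 2]
Added edge: 4->5
Position of 4 (1) < position of 5 (2). Old order still valid.
Run Kahn's algorithm (break ties by smallest node id):
  initial in-degrees: [1, 1, 3, 0, 1, 1]
  ready (indeg=0): [3]
  pop 3: indeg[2]->2; indeg[4]->0 | ready=[4] | order so far=[3]
  pop 4: indeg[5]->0 | ready=[5] | order so far=[3, 4]
  pop 5: indeg[1]->0 | ready=[1] | order so far=[3, 4, 5]
  pop 1: indeg[0]->0; indeg[2]->1 | ready=[0] | order so far=[3, 4, 5, 1]
  pop 0: indeg[2]->0 | ready=[2] | order so far=[3, 4, 5, 1, 0]
  pop 2: no out-edges | ready=[] | order so far=[3, 4, 5, 1, 0, 2]
  Result: [3, 4, 5, 1, 0, 2]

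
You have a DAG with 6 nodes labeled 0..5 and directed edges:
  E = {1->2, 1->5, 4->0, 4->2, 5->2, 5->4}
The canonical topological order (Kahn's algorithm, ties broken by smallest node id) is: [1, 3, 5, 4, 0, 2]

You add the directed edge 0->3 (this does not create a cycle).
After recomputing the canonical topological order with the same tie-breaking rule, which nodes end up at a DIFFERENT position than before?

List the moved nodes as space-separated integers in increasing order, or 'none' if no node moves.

Old toposort: [1, 3, 5, 4, 0, 2]
Added edge 0->3
Recompute Kahn (smallest-id tiebreak):
  initial in-degrees: [1, 0, 3, 1, 1, 1]
  ready (indeg=0): [1]
  pop 1: indeg[2]->2; indeg[5]->0 | ready=[5] | order so far=[1]
  pop 5: indeg[2]->1; indeg[4]->0 | ready=[4] | order so far=[1, 5]
  pop 4: indeg[0]->0; indeg[2]->0 | ready=[0, 2] | order so far=[1, 5, 4]
  pop 0: indeg[3]->0 | ready=[2, 3] | order so far=[1, 5, 4, 0]
  pop 2: no out-edges | ready=[3] | order so far=[1, 5, 4, 0, 2]
  pop 3: no out-edges | ready=[] | order so far=[1, 5, 4, 0, 2, 3]
New canonical toposort: [1, 5, 4, 0, 2, 3]
Compare positions:
  Node 0: index 4 -> 3 (moved)
  Node 1: index 0 -> 0 (same)
  Node 2: index 5 -> 4 (moved)
  Node 3: index 1 -> 5 (moved)
  Node 4: index 3 -> 2 (moved)
  Node 5: index 2 -> 1 (moved)
Nodes that changed position: 0 2 3 4 5

Answer: 0 2 3 4 5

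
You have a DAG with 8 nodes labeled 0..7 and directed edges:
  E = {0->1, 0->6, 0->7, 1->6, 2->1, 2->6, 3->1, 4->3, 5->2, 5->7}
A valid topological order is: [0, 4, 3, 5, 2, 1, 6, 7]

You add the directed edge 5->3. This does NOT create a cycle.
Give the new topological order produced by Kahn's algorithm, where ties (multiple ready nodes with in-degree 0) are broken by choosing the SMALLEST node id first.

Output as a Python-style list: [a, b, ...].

Old toposort: [0, 4, 3, 5, 2, 1, 6, 7]
Added edge: 5->3
Position of 5 (3) > position of 3 (2). Must reorder: 5 must now come before 3.
Run Kahn's algorithm (break ties by smallest node id):
  initial in-degrees: [0, 3, 1, 2, 0, 0, 3, 2]
  ready (indeg=0): [0, 4, 5]
  pop 0: indeg[1]->2; indeg[6]->2; indeg[7]->1 | ready=[4, 5] | order so far=[0]
  pop 4: indeg[3]->1 | ready=[5] | order so far=[0, 4]
  pop 5: indeg[2]->0; indeg[3]->0; indeg[7]->0 | ready=[2, 3, 7] | order so far=[0, 4, 5]
  pop 2: indeg[1]->1; indeg[6]->1 | ready=[3, 7] | order so far=[0, 4, 5, 2]
  pop 3: indeg[1]->0 | ready=[1, 7] | order so far=[0, 4, 5, 2, 3]
  pop 1: indeg[6]->0 | ready=[6, 7] | order so far=[0, 4, 5, 2, 3, 1]
  pop 6: no out-edges | ready=[7] | order so far=[0, 4, 5, 2, 3, 1, 6]
  pop 7: no out-edges | ready=[] | order so far=[0, 4, 5, 2, 3, 1, 6, 7]
  Result: [0, 4, 5, 2, 3, 1, 6, 7]

Answer: [0, 4, 5, 2, 3, 1, 6, 7]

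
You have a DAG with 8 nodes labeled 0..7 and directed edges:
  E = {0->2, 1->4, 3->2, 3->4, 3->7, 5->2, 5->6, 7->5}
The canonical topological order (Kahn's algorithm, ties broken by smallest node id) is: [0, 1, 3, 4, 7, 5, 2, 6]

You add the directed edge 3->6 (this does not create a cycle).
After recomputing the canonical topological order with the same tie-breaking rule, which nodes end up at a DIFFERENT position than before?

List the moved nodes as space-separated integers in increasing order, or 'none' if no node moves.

Old toposort: [0, 1, 3, 4, 7, 5, 2, 6]
Added edge 3->6
Recompute Kahn (smallest-id tiebreak):
  initial in-degrees: [0, 0, 3, 0, 2, 1, 2, 1]
  ready (indeg=0): [0, 1, 3]
  pop 0: indeg[2]->2 | ready=[1, 3] | order so far=[0]
  pop 1: indeg[4]->1 | ready=[3] | order so far=[0, 1]
  pop 3: indeg[2]->1; indeg[4]->0; indeg[6]->1; indeg[7]->0 | ready=[4, 7] | order so far=[0, 1, 3]
  pop 4: no out-edges | ready=[7] | order so far=[0, 1, 3, 4]
  pop 7: indeg[5]->0 | ready=[5] | order so far=[0, 1, 3, 4, 7]
  pop 5: indeg[2]->0; indeg[6]->0 | ready=[2, 6] | order so far=[0, 1, 3, 4, 7, 5]
  pop 2: no out-edges | ready=[6] | order so far=[0, 1, 3, 4, 7, 5, 2]
  pop 6: no out-edges | ready=[] | order so far=[0, 1, 3, 4, 7, 5, 2, 6]
New canonical toposort: [0, 1, 3, 4, 7, 5, 2, 6]
Compare positions:
  Node 0: index 0 -> 0 (same)
  Node 1: index 1 -> 1 (same)
  Node 2: index 6 -> 6 (same)
  Node 3: index 2 -> 2 (same)
  Node 4: index 3 -> 3 (same)
  Node 5: index 5 -> 5 (same)
  Node 6: index 7 -> 7 (same)
  Node 7: index 4 -> 4 (same)
Nodes that changed position: none

Answer: none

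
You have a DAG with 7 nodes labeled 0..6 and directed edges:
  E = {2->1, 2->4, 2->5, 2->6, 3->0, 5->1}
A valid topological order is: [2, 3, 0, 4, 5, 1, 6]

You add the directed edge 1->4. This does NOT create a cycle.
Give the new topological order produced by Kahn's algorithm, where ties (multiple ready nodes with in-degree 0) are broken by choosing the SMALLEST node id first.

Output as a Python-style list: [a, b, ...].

Answer: [2, 3, 0, 5, 1, 4, 6]

Derivation:
Old toposort: [2, 3, 0, 4, 5, 1, 6]
Added edge: 1->4
Position of 1 (5) > position of 4 (3). Must reorder: 1 must now come before 4.
Run Kahn's algorithm (break ties by smallest node id):
  initial in-degrees: [1, 2, 0, 0, 2, 1, 1]
  ready (indeg=0): [2, 3]
  pop 2: indeg[1]->1; indeg[4]->1; indeg[5]->0; indeg[6]->0 | ready=[3, 5, 6] | order so far=[2]
  pop 3: indeg[0]->0 | ready=[0, 5, 6] | order so far=[2, 3]
  pop 0: no out-edges | ready=[5, 6] | order so far=[2, 3, 0]
  pop 5: indeg[1]->0 | ready=[1, 6] | order so far=[2, 3, 0, 5]
  pop 1: indeg[4]->0 | ready=[4, 6] | order so far=[2, 3, 0, 5, 1]
  pop 4: no out-edges | ready=[6] | order so far=[2, 3, 0, 5, 1, 4]
  pop 6: no out-edges | ready=[] | order so far=[2, 3, 0, 5, 1, 4, 6]
  Result: [2, 3, 0, 5, 1, 4, 6]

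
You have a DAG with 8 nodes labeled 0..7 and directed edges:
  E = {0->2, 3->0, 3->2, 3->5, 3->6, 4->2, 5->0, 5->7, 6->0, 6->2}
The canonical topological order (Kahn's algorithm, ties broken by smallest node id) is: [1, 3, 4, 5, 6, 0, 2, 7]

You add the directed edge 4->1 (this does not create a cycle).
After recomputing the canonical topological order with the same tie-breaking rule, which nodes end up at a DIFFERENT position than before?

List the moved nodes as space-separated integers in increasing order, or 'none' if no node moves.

Old toposort: [1, 3, 4, 5, 6, 0, 2, 7]
Added edge 4->1
Recompute Kahn (smallest-id tiebreak):
  initial in-degrees: [3, 1, 4, 0, 0, 1, 1, 1]
  ready (indeg=0): [3, 4]
  pop 3: indeg[0]->2; indeg[2]->3; indeg[5]->0; indeg[6]->0 | ready=[4, 5, 6] | order so far=[3]
  pop 4: indeg[1]->0; indeg[2]->2 | ready=[1, 5, 6] | order so far=[3, 4]
  pop 1: no out-edges | ready=[5, 6] | order so far=[3, 4, 1]
  pop 5: indeg[0]->1; indeg[7]->0 | ready=[6, 7] | order so far=[3, 4, 1, 5]
  pop 6: indeg[0]->0; indeg[2]->1 | ready=[0, 7] | order so far=[3, 4, 1, 5, 6]
  pop 0: indeg[2]->0 | ready=[2, 7] | order so far=[3, 4, 1, 5, 6, 0]
  pop 2: no out-edges | ready=[7] | order so far=[3, 4, 1, 5, 6, 0, 2]
  pop 7: no out-edges | ready=[] | order so far=[3, 4, 1, 5, 6, 0, 2, 7]
New canonical toposort: [3, 4, 1, 5, 6, 0, 2, 7]
Compare positions:
  Node 0: index 5 -> 5 (same)
  Node 1: index 0 -> 2 (moved)
  Node 2: index 6 -> 6 (same)
  Node 3: index 1 -> 0 (moved)
  Node 4: index 2 -> 1 (moved)
  Node 5: index 3 -> 3 (same)
  Node 6: index 4 -> 4 (same)
  Node 7: index 7 -> 7 (same)
Nodes that changed position: 1 3 4

Answer: 1 3 4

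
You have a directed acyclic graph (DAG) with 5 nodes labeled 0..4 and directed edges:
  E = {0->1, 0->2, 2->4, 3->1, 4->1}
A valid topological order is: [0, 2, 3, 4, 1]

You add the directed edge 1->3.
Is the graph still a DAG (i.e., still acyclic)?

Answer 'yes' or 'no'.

Given toposort: [0, 2, 3, 4, 1]
Position of 1: index 4; position of 3: index 2
New edge 1->3: backward (u after v in old order)
Backward edge: old toposort is now invalid. Check if this creates a cycle.
Does 3 already reach 1? Reachable from 3: [1, 3]. YES -> cycle!
Still a DAG? no

Answer: no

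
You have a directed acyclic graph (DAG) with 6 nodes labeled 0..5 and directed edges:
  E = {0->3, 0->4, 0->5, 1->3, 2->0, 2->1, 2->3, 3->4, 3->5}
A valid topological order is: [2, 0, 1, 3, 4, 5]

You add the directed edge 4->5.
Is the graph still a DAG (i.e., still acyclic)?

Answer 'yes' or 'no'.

Answer: yes

Derivation:
Given toposort: [2, 0, 1, 3, 4, 5]
Position of 4: index 4; position of 5: index 5
New edge 4->5: forward
Forward edge: respects the existing order. Still a DAG, same toposort still valid.
Still a DAG? yes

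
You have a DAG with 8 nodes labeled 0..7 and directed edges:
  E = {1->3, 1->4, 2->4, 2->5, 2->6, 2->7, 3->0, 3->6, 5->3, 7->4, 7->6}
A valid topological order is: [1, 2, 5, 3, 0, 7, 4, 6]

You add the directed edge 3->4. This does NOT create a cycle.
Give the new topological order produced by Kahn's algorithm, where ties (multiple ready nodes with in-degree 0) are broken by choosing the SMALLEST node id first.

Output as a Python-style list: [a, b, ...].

Answer: [1, 2, 5, 3, 0, 7, 4, 6]

Derivation:
Old toposort: [1, 2, 5, 3, 0, 7, 4, 6]
Added edge: 3->4
Position of 3 (3) < position of 4 (6). Old order still valid.
Run Kahn's algorithm (break ties by smallest node id):
  initial in-degrees: [1, 0, 0, 2, 4, 1, 3, 1]
  ready (indeg=0): [1, 2]
  pop 1: indeg[3]->1; indeg[4]->3 | ready=[2] | order so far=[1]
  pop 2: indeg[4]->2; indeg[5]->0; indeg[6]->2; indeg[7]->0 | ready=[5, 7] | order so far=[1, 2]
  pop 5: indeg[3]->0 | ready=[3, 7] | order so far=[1, 2, 5]
  pop 3: indeg[0]->0; indeg[4]->1; indeg[6]->1 | ready=[0, 7] | order so far=[1, 2, 5, 3]
  pop 0: no out-edges | ready=[7] | order so far=[1, 2, 5, 3, 0]
  pop 7: indeg[4]->0; indeg[6]->0 | ready=[4, 6] | order so far=[1, 2, 5, 3, 0, 7]
  pop 4: no out-edges | ready=[6] | order so far=[1, 2, 5, 3, 0, 7, 4]
  pop 6: no out-edges | ready=[] | order so far=[1, 2, 5, 3, 0, 7, 4, 6]
  Result: [1, 2, 5, 3, 0, 7, 4, 6]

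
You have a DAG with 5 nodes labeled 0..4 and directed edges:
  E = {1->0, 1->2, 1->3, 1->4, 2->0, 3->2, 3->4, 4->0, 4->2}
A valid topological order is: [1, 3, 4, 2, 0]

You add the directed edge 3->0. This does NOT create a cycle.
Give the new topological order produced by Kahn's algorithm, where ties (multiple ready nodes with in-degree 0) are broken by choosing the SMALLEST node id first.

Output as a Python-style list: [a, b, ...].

Answer: [1, 3, 4, 2, 0]

Derivation:
Old toposort: [1, 3, 4, 2, 0]
Added edge: 3->0
Position of 3 (1) < position of 0 (4). Old order still valid.
Run Kahn's algorithm (break ties by smallest node id):
  initial in-degrees: [4, 0, 3, 1, 2]
  ready (indeg=0): [1]
  pop 1: indeg[0]->3; indeg[2]->2; indeg[3]->0; indeg[4]->1 | ready=[3] | order so far=[1]
  pop 3: indeg[0]->2; indeg[2]->1; indeg[4]->0 | ready=[4] | order so far=[1, 3]
  pop 4: indeg[0]->1; indeg[2]->0 | ready=[2] | order so far=[1, 3, 4]
  pop 2: indeg[0]->0 | ready=[0] | order so far=[1, 3, 4, 2]
  pop 0: no out-edges | ready=[] | order so far=[1, 3, 4, 2, 0]
  Result: [1, 3, 4, 2, 0]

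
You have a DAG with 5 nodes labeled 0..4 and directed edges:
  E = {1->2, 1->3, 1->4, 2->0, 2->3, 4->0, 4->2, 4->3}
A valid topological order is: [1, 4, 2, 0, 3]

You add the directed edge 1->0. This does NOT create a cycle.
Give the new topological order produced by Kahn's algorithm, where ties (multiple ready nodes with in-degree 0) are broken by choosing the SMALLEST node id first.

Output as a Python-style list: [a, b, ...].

Old toposort: [1, 4, 2, 0, 3]
Added edge: 1->0
Position of 1 (0) < position of 0 (3). Old order still valid.
Run Kahn's algorithm (break ties by smallest node id):
  initial in-degrees: [3, 0, 2, 3, 1]
  ready (indeg=0): [1]
  pop 1: indeg[0]->2; indeg[2]->1; indeg[3]->2; indeg[4]->0 | ready=[4] | order so far=[1]
  pop 4: indeg[0]->1; indeg[2]->0; indeg[3]->1 | ready=[2] | order so far=[1, 4]
  pop 2: indeg[0]->0; indeg[3]->0 | ready=[0, 3] | order so far=[1, 4, 2]
  pop 0: no out-edges | ready=[3] | order so far=[1, 4, 2, 0]
  pop 3: no out-edges | ready=[] | order so far=[1, 4, 2, 0, 3]
  Result: [1, 4, 2, 0, 3]

Answer: [1, 4, 2, 0, 3]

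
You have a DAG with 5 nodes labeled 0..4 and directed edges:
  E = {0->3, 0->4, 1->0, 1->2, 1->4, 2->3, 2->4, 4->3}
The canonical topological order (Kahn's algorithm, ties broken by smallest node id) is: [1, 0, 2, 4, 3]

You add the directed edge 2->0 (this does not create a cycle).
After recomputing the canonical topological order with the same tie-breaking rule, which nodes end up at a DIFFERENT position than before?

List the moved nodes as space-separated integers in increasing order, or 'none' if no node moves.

Old toposort: [1, 0, 2, 4, 3]
Added edge 2->0
Recompute Kahn (smallest-id tiebreak):
  initial in-degrees: [2, 0, 1, 3, 3]
  ready (indeg=0): [1]
  pop 1: indeg[0]->1; indeg[2]->0; indeg[4]->2 | ready=[2] | order so far=[1]
  pop 2: indeg[0]->0; indeg[3]->2; indeg[4]->1 | ready=[0] | order so far=[1, 2]
  pop 0: indeg[3]->1; indeg[4]->0 | ready=[4] | order so far=[1, 2, 0]
  pop 4: indeg[3]->0 | ready=[3] | order so far=[1, 2, 0, 4]
  pop 3: no out-edges | ready=[] | order so far=[1, 2, 0, 4, 3]
New canonical toposort: [1, 2, 0, 4, 3]
Compare positions:
  Node 0: index 1 -> 2 (moved)
  Node 1: index 0 -> 0 (same)
  Node 2: index 2 -> 1 (moved)
  Node 3: index 4 -> 4 (same)
  Node 4: index 3 -> 3 (same)
Nodes that changed position: 0 2

Answer: 0 2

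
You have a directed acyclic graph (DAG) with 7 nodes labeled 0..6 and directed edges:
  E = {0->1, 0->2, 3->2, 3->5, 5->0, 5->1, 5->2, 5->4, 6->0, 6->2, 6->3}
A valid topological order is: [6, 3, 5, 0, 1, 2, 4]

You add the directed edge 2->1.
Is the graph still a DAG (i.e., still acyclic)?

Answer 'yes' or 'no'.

Answer: yes

Derivation:
Given toposort: [6, 3, 5, 0, 1, 2, 4]
Position of 2: index 5; position of 1: index 4
New edge 2->1: backward (u after v in old order)
Backward edge: old toposort is now invalid. Check if this creates a cycle.
Does 1 already reach 2? Reachable from 1: [1]. NO -> still a DAG (reorder needed).
Still a DAG? yes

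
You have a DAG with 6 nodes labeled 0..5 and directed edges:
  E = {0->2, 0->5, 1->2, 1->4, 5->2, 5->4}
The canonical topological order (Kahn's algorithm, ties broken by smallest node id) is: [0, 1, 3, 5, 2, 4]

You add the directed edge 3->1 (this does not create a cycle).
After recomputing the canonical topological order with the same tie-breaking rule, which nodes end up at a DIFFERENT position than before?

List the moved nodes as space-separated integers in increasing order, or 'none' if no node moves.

Answer: 1 3

Derivation:
Old toposort: [0, 1, 3, 5, 2, 4]
Added edge 3->1
Recompute Kahn (smallest-id tiebreak):
  initial in-degrees: [0, 1, 3, 0, 2, 1]
  ready (indeg=0): [0, 3]
  pop 0: indeg[2]->2; indeg[5]->0 | ready=[3, 5] | order so far=[0]
  pop 3: indeg[1]->0 | ready=[1, 5] | order so far=[0, 3]
  pop 1: indeg[2]->1; indeg[4]->1 | ready=[5] | order so far=[0, 3, 1]
  pop 5: indeg[2]->0; indeg[4]->0 | ready=[2, 4] | order so far=[0, 3, 1, 5]
  pop 2: no out-edges | ready=[4] | order so far=[0, 3, 1, 5, 2]
  pop 4: no out-edges | ready=[] | order so far=[0, 3, 1, 5, 2, 4]
New canonical toposort: [0, 3, 1, 5, 2, 4]
Compare positions:
  Node 0: index 0 -> 0 (same)
  Node 1: index 1 -> 2 (moved)
  Node 2: index 4 -> 4 (same)
  Node 3: index 2 -> 1 (moved)
  Node 4: index 5 -> 5 (same)
  Node 5: index 3 -> 3 (same)
Nodes that changed position: 1 3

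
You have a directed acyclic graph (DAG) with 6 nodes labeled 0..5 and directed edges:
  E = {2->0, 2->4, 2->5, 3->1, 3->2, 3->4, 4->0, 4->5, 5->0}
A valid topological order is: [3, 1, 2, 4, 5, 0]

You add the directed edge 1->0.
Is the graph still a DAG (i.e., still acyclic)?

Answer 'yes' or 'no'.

Answer: yes

Derivation:
Given toposort: [3, 1, 2, 4, 5, 0]
Position of 1: index 1; position of 0: index 5
New edge 1->0: forward
Forward edge: respects the existing order. Still a DAG, same toposort still valid.
Still a DAG? yes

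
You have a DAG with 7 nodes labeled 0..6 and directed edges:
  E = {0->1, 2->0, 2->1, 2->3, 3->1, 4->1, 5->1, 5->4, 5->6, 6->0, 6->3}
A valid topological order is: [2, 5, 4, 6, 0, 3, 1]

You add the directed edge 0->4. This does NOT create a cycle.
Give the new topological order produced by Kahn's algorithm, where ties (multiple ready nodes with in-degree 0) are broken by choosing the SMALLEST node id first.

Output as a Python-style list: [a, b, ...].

Answer: [2, 5, 6, 0, 3, 4, 1]

Derivation:
Old toposort: [2, 5, 4, 6, 0, 3, 1]
Added edge: 0->4
Position of 0 (4) > position of 4 (2). Must reorder: 0 must now come before 4.
Run Kahn's algorithm (break ties by smallest node id):
  initial in-degrees: [2, 5, 0, 2, 2, 0, 1]
  ready (indeg=0): [2, 5]
  pop 2: indeg[0]->1; indeg[1]->4; indeg[3]->1 | ready=[5] | order so far=[2]
  pop 5: indeg[1]->3; indeg[4]->1; indeg[6]->0 | ready=[6] | order so far=[2, 5]
  pop 6: indeg[0]->0; indeg[3]->0 | ready=[0, 3] | order so far=[2, 5, 6]
  pop 0: indeg[1]->2; indeg[4]->0 | ready=[3, 4] | order so far=[2, 5, 6, 0]
  pop 3: indeg[1]->1 | ready=[4] | order so far=[2, 5, 6, 0, 3]
  pop 4: indeg[1]->0 | ready=[1] | order so far=[2, 5, 6, 0, 3, 4]
  pop 1: no out-edges | ready=[] | order so far=[2, 5, 6, 0, 3, 4, 1]
  Result: [2, 5, 6, 0, 3, 4, 1]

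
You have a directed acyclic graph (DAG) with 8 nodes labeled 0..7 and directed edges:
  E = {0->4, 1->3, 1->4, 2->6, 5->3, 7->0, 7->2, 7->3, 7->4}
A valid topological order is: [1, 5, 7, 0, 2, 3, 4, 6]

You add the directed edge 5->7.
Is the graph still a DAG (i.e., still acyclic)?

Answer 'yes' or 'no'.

Answer: yes

Derivation:
Given toposort: [1, 5, 7, 0, 2, 3, 4, 6]
Position of 5: index 1; position of 7: index 2
New edge 5->7: forward
Forward edge: respects the existing order. Still a DAG, same toposort still valid.
Still a DAG? yes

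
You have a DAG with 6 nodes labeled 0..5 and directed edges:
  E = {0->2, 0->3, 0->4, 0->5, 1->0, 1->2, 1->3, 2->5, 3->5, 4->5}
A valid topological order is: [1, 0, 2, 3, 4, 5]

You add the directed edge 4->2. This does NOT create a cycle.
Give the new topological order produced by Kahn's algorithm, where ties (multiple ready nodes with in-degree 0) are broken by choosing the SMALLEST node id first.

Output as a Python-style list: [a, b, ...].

Old toposort: [1, 0, 2, 3, 4, 5]
Added edge: 4->2
Position of 4 (4) > position of 2 (2). Must reorder: 4 must now come before 2.
Run Kahn's algorithm (break ties by smallest node id):
  initial in-degrees: [1, 0, 3, 2, 1, 4]
  ready (indeg=0): [1]
  pop 1: indeg[0]->0; indeg[2]->2; indeg[3]->1 | ready=[0] | order so far=[1]
  pop 0: indeg[2]->1; indeg[3]->0; indeg[4]->0; indeg[5]->3 | ready=[3, 4] | order so far=[1, 0]
  pop 3: indeg[5]->2 | ready=[4] | order so far=[1, 0, 3]
  pop 4: indeg[2]->0; indeg[5]->1 | ready=[2] | order so far=[1, 0, 3, 4]
  pop 2: indeg[5]->0 | ready=[5] | order so far=[1, 0, 3, 4, 2]
  pop 5: no out-edges | ready=[] | order so far=[1, 0, 3, 4, 2, 5]
  Result: [1, 0, 3, 4, 2, 5]

Answer: [1, 0, 3, 4, 2, 5]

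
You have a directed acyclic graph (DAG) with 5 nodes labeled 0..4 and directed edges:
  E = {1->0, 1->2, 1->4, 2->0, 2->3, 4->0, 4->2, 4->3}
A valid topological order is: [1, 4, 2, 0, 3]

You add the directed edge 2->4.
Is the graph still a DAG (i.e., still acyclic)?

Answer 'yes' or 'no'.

Given toposort: [1, 4, 2, 0, 3]
Position of 2: index 2; position of 4: index 1
New edge 2->4: backward (u after v in old order)
Backward edge: old toposort is now invalid. Check if this creates a cycle.
Does 4 already reach 2? Reachable from 4: [0, 2, 3, 4]. YES -> cycle!
Still a DAG? no

Answer: no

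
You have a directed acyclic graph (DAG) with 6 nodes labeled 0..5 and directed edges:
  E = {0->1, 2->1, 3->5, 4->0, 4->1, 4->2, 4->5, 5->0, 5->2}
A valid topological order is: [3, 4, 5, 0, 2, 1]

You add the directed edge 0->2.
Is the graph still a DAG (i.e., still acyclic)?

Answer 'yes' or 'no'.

Answer: yes

Derivation:
Given toposort: [3, 4, 5, 0, 2, 1]
Position of 0: index 3; position of 2: index 4
New edge 0->2: forward
Forward edge: respects the existing order. Still a DAG, same toposort still valid.
Still a DAG? yes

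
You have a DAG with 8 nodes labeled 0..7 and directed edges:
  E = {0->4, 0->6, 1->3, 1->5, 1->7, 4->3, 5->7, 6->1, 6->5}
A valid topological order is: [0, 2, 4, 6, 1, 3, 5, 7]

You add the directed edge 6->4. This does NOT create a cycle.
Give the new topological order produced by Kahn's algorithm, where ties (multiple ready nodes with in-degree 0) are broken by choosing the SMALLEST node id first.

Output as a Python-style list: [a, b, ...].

Answer: [0, 2, 6, 1, 4, 3, 5, 7]

Derivation:
Old toposort: [0, 2, 4, 6, 1, 3, 5, 7]
Added edge: 6->4
Position of 6 (3) > position of 4 (2). Must reorder: 6 must now come before 4.
Run Kahn's algorithm (break ties by smallest node id):
  initial in-degrees: [0, 1, 0, 2, 2, 2, 1, 2]
  ready (indeg=0): [0, 2]
  pop 0: indeg[4]->1; indeg[6]->0 | ready=[2, 6] | order so far=[0]
  pop 2: no out-edges | ready=[6] | order so far=[0, 2]
  pop 6: indeg[1]->0; indeg[4]->0; indeg[5]->1 | ready=[1, 4] | order so far=[0, 2, 6]
  pop 1: indeg[3]->1; indeg[5]->0; indeg[7]->1 | ready=[4, 5] | order so far=[0, 2, 6, 1]
  pop 4: indeg[3]->0 | ready=[3, 5] | order so far=[0, 2, 6, 1, 4]
  pop 3: no out-edges | ready=[5] | order so far=[0, 2, 6, 1, 4, 3]
  pop 5: indeg[7]->0 | ready=[7] | order so far=[0, 2, 6, 1, 4, 3, 5]
  pop 7: no out-edges | ready=[] | order so far=[0, 2, 6, 1, 4, 3, 5, 7]
  Result: [0, 2, 6, 1, 4, 3, 5, 7]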